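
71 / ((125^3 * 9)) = 71 / 17578125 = 0.00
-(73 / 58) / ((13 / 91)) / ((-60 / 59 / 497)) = 14984053 / 3480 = 4305.76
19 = 19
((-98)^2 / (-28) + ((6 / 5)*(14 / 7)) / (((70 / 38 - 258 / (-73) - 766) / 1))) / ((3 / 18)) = -10855895514 / 5274925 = -2058.02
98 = 98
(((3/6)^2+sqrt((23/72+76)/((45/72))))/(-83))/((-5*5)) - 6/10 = -4979/8300+sqrt(1099)/6225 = -0.59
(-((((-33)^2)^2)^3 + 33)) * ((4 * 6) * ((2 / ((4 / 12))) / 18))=-13343116119623879952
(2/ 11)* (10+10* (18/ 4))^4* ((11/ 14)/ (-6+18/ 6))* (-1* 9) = 27451875/ 7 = 3921696.43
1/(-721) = -1/721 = -0.00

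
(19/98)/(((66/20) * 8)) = 95/12936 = 0.01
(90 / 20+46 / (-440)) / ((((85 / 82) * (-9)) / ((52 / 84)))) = -515411 / 1767150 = -0.29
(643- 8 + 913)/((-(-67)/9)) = 13932/67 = 207.94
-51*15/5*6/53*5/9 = -510/53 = -9.62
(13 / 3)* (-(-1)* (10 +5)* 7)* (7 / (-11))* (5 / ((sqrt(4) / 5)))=-79625 / 22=-3619.32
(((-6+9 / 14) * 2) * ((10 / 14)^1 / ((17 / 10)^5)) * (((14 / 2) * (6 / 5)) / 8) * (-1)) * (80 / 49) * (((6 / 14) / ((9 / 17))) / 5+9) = 28860000000 / 3409076657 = 8.47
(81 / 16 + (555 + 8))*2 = 9089 / 8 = 1136.12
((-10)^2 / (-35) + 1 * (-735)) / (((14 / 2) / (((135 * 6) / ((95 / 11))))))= -9886.18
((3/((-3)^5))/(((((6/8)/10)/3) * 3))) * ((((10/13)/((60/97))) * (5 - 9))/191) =7760/1810107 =0.00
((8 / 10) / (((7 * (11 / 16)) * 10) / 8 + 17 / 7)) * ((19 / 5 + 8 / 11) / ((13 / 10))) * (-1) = -297472 / 901615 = -0.33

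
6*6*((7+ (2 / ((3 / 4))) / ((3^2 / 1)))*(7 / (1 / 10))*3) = 55160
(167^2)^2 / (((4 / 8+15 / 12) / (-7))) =-3111185284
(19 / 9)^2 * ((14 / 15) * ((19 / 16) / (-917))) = -6859 / 1273320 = -0.01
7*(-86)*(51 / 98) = -2193 / 7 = -313.29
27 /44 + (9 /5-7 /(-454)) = 121307 /49940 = 2.43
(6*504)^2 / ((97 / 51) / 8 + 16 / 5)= 18654935040 / 7013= 2660050.63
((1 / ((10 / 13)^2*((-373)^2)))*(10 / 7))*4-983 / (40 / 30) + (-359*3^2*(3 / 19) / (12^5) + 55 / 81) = -5652493362519637 / 7674043991040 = -736.57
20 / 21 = 0.95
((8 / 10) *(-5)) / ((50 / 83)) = -166 / 25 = -6.64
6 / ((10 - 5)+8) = 6 / 13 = 0.46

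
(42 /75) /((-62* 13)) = -7 /10075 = -0.00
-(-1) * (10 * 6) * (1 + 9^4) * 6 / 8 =295290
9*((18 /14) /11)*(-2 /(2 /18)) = -1458 /77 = -18.94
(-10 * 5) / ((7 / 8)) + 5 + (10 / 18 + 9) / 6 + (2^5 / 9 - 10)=-10772 / 189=-56.99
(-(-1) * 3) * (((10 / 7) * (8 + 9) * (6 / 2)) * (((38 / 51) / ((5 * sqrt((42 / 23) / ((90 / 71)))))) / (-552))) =-19 * sqrt(171465) / 160034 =-0.05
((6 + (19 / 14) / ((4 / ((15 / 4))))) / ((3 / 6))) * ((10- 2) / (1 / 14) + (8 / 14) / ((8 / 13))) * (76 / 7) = 17832.92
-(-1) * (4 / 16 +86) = 345 / 4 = 86.25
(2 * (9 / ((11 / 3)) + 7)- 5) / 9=17 / 11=1.55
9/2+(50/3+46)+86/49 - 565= -145847/294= -496.08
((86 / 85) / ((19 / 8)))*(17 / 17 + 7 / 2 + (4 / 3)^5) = 291368 / 78489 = 3.71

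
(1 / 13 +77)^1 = 1002 / 13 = 77.08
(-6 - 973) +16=-963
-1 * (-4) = 4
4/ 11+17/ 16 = 251/ 176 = 1.43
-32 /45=-0.71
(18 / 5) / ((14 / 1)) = 9 / 35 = 0.26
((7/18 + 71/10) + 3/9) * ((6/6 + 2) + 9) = 1408/15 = 93.87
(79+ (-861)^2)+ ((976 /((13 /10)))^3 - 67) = 931342884601 /2197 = 423915741.74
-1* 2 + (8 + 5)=11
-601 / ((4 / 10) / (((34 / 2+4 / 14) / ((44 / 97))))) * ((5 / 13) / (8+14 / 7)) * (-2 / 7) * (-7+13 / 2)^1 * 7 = -3206335 / 1456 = -2202.15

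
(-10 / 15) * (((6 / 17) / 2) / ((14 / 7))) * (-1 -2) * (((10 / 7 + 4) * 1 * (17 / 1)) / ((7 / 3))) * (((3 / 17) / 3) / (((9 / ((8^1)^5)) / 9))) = 11206656 / 833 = 13453.37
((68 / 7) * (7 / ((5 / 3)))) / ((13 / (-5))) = -204 / 13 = -15.69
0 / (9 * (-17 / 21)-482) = 0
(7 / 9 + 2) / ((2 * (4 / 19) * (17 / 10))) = 2375 / 612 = 3.88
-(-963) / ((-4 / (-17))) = 16371 / 4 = 4092.75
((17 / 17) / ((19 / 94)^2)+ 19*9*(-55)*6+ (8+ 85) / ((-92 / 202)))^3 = -830745701340014852892646973 / 4579257873016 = -181414920141386.90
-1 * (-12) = 12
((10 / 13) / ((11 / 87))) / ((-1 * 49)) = -870 / 7007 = -0.12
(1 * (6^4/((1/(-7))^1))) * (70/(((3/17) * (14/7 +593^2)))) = -10.23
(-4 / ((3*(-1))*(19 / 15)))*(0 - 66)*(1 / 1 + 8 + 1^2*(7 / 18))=-37180 / 57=-652.28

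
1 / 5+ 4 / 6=13 / 15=0.87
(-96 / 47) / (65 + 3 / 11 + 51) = -1056 / 60113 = -0.02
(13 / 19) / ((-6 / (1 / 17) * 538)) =-13 / 1042644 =-0.00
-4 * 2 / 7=-8 / 7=-1.14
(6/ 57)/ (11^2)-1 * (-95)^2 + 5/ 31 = -643191168/ 71269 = -9024.84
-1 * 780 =-780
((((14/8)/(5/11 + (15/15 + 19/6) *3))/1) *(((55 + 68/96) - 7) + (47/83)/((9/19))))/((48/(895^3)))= 3292561336054375/32700672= 100687879.93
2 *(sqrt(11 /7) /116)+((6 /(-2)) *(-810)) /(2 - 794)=-135 /44+sqrt(77) /406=-3.05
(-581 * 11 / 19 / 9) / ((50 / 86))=-274813 / 4275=-64.28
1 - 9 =-8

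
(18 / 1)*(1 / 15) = 6 / 5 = 1.20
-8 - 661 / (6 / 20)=-6634 / 3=-2211.33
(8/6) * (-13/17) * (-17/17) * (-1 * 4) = -208/51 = -4.08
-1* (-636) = 636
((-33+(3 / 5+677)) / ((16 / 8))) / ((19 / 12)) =19338 / 95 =203.56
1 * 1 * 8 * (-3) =-24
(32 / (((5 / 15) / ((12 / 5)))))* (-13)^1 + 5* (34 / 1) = -14126 / 5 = -2825.20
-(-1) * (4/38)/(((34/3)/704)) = 2112/323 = 6.54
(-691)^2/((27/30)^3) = 477481000/729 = 654980.80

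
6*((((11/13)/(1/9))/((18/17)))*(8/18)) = 748/39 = 19.18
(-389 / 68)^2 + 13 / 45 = 33.01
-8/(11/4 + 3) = -32/23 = -1.39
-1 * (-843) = 843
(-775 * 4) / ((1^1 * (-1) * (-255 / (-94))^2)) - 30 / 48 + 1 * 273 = 14432891 / 20808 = 693.62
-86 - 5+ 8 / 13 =-1175 / 13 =-90.38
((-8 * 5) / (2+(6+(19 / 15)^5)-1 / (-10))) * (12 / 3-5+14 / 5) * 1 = -109350000 / 17254073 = -6.34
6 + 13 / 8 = 61 / 8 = 7.62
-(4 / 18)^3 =-8 / 729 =-0.01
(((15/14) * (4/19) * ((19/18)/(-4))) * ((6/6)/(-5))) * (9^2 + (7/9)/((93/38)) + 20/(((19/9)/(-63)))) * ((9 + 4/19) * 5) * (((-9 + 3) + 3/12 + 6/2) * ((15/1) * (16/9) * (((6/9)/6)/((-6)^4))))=56363883125/31719233232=1.78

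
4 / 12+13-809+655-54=-584 / 3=-194.67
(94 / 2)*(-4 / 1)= -188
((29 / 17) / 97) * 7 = 203 / 1649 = 0.12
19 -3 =16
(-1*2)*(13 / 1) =-26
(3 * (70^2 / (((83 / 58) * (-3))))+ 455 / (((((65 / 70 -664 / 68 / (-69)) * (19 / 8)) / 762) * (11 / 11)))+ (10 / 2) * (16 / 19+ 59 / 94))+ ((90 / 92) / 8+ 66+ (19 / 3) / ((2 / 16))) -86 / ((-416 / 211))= 311163461087291653 / 2336672777478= 133165.18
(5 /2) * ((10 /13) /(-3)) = -25 /39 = -0.64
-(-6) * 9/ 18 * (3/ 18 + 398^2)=950425/ 2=475212.50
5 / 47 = 0.11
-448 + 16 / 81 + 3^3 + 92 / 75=-849641 / 2025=-419.58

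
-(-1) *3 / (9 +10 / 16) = 24 / 77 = 0.31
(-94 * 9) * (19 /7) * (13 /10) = -104481 /35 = -2985.17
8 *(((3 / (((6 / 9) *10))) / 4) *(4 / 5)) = 18 / 25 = 0.72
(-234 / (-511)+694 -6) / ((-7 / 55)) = -19349110 / 3577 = -5409.31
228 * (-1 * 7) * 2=-3192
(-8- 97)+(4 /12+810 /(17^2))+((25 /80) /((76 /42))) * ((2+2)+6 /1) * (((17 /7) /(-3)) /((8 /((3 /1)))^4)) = -109999516619 /1079574528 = -101.89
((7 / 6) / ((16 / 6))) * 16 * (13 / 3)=91 / 3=30.33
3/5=0.60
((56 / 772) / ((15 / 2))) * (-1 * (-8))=224 / 2895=0.08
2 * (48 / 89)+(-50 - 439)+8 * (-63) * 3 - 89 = -185914 / 89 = -2088.92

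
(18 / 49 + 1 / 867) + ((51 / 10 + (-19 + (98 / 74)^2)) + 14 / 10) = -1207113919 / 116318454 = -10.38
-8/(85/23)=-184/85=-2.16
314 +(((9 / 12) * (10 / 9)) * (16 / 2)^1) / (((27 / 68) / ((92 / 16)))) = 33254 / 81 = 410.54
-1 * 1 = -1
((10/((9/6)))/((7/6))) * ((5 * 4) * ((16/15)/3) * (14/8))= 640/9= 71.11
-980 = -980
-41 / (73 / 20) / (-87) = 820 / 6351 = 0.13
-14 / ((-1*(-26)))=-7 / 13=-0.54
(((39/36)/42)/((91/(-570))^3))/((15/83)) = -14232425/405769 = -35.08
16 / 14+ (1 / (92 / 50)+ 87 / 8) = 16179 / 1288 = 12.56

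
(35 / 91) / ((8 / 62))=155 / 52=2.98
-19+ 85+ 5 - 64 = 7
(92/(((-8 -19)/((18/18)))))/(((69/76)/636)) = -64448/27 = -2386.96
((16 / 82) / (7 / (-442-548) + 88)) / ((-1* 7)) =-7920 / 25001431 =-0.00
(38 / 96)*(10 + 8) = 57 / 8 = 7.12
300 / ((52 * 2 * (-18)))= -25 / 156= -0.16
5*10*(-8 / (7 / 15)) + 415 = -3095 / 7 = -442.14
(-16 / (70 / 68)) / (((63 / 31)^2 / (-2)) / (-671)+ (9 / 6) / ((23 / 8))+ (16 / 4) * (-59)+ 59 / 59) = 16136250944 / 243426955765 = 0.07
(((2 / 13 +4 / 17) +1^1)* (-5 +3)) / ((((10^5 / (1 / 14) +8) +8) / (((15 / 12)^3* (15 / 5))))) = -38375 / 3300304384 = -0.00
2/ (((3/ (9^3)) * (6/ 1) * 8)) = 81/ 8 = 10.12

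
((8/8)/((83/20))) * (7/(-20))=-7/83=-0.08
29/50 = 0.58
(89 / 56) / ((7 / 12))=267 / 98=2.72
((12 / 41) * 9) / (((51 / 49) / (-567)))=-1000188 / 697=-1434.99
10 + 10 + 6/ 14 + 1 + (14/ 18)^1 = 1399/ 63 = 22.21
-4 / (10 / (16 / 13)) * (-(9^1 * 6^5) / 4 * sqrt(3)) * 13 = 559872 * sqrt(3) / 5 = 193945.35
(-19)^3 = -6859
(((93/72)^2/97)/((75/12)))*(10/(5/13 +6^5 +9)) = 0.00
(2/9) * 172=38.22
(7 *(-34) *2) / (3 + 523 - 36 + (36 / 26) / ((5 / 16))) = -15470 / 16069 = -0.96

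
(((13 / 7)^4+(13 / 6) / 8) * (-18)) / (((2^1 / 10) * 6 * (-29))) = 7010705 / 1114064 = 6.29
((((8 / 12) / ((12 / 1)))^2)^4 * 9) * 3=0.00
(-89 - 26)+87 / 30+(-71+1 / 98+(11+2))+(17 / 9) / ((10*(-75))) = -56258033 / 330750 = -170.09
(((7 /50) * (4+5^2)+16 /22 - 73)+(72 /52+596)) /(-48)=-1261193 /114400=-11.02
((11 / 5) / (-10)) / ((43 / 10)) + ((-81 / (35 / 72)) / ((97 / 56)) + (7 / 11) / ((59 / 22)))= -23627451 / 246089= -96.01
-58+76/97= -57.22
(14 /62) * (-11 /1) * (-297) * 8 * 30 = 5488560 /31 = 177050.32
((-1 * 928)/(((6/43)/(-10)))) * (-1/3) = -199520/9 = -22168.89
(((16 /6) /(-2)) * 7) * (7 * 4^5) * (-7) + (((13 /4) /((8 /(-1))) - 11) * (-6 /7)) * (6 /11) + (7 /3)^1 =865449815 /1848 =468317.00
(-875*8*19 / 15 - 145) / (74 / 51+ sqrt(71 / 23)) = 782230690 / 58723 - 23439345*sqrt(1633) / 58723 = -2809.16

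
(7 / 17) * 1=7 / 17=0.41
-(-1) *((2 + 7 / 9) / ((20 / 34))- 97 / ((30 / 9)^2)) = -3607 / 900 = -4.01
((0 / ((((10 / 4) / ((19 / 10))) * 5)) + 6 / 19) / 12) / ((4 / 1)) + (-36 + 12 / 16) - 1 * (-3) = -4901 / 152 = -32.24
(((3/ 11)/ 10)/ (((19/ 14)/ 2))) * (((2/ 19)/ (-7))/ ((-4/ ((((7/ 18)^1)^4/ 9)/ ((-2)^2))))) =2401/ 25011581760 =0.00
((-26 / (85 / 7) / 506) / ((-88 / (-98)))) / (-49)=91 / 946220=0.00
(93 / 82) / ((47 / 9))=837 / 3854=0.22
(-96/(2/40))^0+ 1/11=12/11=1.09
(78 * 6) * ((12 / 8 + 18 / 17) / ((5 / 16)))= 325728 / 85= 3832.09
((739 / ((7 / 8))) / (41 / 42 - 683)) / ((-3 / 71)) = 839504 / 28645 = 29.31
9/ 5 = 1.80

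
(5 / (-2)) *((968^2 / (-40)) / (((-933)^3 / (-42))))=819896 / 270722079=0.00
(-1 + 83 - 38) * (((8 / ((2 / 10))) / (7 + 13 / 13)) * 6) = 1320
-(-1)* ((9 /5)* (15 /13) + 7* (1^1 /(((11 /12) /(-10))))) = -74.29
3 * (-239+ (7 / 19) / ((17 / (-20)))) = -232011 / 323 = -718.30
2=2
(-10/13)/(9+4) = -0.06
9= 9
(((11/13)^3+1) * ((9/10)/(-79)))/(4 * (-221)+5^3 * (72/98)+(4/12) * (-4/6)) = 3500658/151625504615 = 0.00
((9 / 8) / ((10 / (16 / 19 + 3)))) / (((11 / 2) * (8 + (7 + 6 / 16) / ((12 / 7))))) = 7884 / 1234145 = 0.01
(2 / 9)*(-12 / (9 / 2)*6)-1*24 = -248 / 9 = -27.56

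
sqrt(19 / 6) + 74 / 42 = 37 / 21 + sqrt(114) / 6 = 3.54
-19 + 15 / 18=-18.17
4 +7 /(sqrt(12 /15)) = 4 +7 * sqrt(5) /2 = 11.83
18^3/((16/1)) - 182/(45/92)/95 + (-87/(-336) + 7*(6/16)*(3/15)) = 173022617/478800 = 361.37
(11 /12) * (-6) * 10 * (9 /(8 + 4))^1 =-41.25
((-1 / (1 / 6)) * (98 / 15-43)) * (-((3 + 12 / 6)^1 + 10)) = -3282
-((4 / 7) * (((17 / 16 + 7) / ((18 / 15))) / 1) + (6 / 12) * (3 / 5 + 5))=-1859 / 280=-6.64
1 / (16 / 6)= 3 / 8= 0.38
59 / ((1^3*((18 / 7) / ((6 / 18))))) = 413 / 54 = 7.65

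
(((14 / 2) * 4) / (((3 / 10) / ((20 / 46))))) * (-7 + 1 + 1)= -14000 / 69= -202.90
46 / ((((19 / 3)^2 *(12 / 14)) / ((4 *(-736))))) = -1421952 / 361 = -3938.93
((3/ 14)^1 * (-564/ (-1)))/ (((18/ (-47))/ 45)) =-99405/ 7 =-14200.71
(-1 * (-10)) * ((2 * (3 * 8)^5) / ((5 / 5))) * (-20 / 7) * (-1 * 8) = 25480396800 / 7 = 3640056685.71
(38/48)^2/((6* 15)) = 361/51840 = 0.01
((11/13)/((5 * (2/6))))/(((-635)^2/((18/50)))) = 297/655240625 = 0.00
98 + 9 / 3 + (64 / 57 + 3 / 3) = 5878 / 57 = 103.12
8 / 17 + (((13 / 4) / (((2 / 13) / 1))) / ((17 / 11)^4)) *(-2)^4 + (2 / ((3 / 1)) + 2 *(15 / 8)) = 64282157 / 1002252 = 64.14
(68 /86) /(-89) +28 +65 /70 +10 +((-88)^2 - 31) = 415332353 /53578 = 7751.92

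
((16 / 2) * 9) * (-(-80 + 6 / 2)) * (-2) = -11088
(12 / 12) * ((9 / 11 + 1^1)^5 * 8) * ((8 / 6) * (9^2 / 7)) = 2764800000 / 1127357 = 2452.46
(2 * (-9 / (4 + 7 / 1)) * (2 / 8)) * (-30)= 135 / 11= 12.27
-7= -7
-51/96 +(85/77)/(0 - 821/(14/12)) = -461941/866976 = -0.53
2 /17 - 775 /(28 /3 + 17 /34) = -78932 /1003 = -78.70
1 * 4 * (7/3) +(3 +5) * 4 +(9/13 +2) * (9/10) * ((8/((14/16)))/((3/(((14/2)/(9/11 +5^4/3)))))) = 799468/19227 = 41.58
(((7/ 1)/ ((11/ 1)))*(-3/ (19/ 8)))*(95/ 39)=-280/ 143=-1.96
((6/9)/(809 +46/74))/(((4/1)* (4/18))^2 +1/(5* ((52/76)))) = 64935/85359622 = 0.00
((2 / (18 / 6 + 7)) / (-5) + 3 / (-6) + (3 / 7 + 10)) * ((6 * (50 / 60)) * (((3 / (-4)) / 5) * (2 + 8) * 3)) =-31149 / 140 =-222.49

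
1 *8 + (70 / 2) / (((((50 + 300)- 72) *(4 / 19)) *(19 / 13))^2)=9898267 / 1236544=8.00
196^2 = 38416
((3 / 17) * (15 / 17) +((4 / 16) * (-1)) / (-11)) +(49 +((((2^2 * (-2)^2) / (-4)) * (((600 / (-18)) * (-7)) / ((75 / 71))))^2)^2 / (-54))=-25422953741853549037 / 2252601252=-11286042622.63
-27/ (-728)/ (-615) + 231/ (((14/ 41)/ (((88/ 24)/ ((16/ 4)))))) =46273723/ 74620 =620.12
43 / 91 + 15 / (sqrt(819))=43 / 91 + 5 *sqrt(91) / 91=1.00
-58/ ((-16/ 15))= 435/ 8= 54.38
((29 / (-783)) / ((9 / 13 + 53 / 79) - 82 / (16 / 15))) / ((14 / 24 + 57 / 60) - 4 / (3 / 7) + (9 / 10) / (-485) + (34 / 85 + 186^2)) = 7969520 / 562009618479087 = 0.00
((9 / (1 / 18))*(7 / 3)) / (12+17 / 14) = 5292 / 185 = 28.61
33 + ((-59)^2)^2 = 12117394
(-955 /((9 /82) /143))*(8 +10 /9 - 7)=-212768270 /81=-2626768.77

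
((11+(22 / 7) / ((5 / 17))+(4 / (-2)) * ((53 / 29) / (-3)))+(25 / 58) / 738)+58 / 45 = 4027263 / 166460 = 24.19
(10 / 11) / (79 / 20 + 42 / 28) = 200 / 1199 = 0.17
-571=-571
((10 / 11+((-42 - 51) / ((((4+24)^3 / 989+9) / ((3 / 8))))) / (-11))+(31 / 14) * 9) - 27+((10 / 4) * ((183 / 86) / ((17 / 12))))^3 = 348108016991716339 / 7423868015270168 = 46.89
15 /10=3 /2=1.50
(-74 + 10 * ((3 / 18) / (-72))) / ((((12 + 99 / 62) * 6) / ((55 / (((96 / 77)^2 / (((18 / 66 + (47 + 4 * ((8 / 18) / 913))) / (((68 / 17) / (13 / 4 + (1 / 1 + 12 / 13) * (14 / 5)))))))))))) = -320355835145538115 / 97777515184128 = -3276.38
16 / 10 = 1.60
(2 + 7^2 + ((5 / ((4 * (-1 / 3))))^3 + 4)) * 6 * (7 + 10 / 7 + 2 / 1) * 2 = 31755 / 112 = 283.53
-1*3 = -3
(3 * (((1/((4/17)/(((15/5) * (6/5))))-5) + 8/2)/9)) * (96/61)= 2288/305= 7.50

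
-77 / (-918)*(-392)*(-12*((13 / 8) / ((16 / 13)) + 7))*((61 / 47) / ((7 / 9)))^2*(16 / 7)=784647270 / 37553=20894.40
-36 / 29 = -1.24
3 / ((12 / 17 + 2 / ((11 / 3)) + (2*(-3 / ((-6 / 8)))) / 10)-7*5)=-935 / 10269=-0.09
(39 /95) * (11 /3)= 143 /95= 1.51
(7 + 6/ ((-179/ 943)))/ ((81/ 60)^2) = -1762000/ 130491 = -13.50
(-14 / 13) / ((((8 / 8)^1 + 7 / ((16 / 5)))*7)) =-32 / 663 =-0.05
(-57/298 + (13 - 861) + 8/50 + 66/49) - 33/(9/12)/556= -42966429813/50741950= -846.76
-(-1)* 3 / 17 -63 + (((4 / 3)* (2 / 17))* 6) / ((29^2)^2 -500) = -62.82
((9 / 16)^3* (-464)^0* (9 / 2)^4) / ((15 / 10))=1594323 / 32768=48.65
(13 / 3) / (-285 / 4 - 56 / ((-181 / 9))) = -724 / 11439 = -0.06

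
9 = 9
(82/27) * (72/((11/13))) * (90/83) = 255840/913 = 280.22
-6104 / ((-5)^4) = -6104 / 625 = -9.77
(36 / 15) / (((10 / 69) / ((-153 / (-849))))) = 21114 / 7075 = 2.98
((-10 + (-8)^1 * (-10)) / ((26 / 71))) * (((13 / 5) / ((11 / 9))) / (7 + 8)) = 1491 / 55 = 27.11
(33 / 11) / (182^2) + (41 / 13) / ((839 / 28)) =2927621 / 27791036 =0.11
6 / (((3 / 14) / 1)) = 28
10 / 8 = 5 / 4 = 1.25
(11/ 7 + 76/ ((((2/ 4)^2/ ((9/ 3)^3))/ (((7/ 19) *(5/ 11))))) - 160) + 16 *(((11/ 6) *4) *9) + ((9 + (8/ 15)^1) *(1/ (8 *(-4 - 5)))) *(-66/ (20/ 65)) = 127540733/ 55440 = 2300.52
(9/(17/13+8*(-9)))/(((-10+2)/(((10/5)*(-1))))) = -117/3676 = -0.03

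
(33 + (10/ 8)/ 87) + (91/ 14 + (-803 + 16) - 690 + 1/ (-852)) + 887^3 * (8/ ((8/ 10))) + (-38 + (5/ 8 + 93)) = 344856456852397/ 49416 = 6978639648.14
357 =357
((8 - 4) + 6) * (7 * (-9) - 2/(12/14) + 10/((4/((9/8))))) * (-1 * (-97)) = -1455485/24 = -60645.21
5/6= 0.83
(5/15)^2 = 1/9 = 0.11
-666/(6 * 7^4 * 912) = -37/729904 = -0.00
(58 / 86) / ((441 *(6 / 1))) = 29 / 113778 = 0.00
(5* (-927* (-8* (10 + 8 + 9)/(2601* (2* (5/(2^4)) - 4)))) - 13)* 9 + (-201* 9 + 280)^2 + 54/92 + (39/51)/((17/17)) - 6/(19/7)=590216873967/252586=2336696.71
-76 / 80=-19 / 20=-0.95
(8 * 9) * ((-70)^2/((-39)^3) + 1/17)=-191848/112047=-1.71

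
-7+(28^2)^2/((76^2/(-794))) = -30504831/361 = -84500.92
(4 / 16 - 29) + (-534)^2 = 1140509 / 4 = 285127.25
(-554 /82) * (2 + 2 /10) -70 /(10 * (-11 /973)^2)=-1358924802 /24805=-54784.31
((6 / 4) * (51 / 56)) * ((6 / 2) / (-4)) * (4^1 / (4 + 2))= -153 / 224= -0.68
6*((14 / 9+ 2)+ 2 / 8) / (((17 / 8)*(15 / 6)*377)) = 1096 / 96135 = 0.01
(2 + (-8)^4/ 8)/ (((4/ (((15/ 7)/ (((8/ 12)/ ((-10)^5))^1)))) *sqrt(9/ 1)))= -96375000/ 7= -13767857.14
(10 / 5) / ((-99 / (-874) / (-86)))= -150328 / 99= -1518.46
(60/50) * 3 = 18/5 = 3.60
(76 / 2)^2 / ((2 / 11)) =7942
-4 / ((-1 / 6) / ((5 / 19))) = 120 / 19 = 6.32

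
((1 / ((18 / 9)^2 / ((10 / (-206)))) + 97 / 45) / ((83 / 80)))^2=25267009936 / 5919917481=4.27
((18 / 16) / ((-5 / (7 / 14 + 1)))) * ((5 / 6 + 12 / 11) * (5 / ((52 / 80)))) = -5715 / 1144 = -5.00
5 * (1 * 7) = 35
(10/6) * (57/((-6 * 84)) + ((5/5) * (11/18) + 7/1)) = 18895/1512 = 12.50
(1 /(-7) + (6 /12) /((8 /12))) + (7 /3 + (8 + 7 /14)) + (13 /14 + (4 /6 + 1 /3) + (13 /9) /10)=17027 /1260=13.51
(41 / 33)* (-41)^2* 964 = 66439844 / 33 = 2013328.61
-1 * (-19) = 19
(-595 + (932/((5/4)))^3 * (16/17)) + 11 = 828985708632/2125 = 390110921.71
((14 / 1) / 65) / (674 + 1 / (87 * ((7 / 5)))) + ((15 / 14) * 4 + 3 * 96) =292.29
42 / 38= 21 / 19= 1.11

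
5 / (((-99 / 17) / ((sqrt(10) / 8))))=-85*sqrt(10) / 792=-0.34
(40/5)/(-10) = -4/5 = -0.80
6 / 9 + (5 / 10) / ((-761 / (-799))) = 5441 / 4566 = 1.19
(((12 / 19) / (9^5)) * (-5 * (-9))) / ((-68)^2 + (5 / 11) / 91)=20020 / 192333420837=0.00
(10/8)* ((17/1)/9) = 85/36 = 2.36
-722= -722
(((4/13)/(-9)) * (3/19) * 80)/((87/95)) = -1600/3393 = -0.47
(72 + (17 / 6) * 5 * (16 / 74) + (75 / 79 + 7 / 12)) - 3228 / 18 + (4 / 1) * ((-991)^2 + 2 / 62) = 4271375099335 / 1087356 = 3928221.39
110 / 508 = 55 / 254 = 0.22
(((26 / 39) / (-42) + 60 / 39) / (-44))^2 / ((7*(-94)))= -1555009 / 854474388768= -0.00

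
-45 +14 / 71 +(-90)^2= 571919 / 71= 8055.20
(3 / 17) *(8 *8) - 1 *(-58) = 1178 / 17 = 69.29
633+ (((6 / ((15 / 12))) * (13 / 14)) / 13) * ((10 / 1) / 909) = 1342601 / 2121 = 633.00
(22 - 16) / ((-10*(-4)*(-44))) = -3 / 880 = -0.00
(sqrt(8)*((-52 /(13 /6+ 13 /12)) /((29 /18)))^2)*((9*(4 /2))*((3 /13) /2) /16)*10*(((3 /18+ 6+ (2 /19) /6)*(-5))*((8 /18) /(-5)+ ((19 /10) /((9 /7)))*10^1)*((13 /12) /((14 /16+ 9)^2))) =-128841062400*sqrt(2) /99724939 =-1827.11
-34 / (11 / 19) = -646 / 11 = -58.73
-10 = -10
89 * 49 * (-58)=-252938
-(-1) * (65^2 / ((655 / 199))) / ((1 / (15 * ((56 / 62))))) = 70625100 / 4061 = 17391.06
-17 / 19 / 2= -17 / 38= -0.45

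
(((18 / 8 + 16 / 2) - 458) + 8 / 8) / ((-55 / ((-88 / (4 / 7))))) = -12509 / 10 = -1250.90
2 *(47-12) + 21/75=1757/25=70.28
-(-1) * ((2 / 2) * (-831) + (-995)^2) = 989194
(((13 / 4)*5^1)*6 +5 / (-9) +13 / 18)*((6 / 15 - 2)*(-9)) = 7032 / 5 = 1406.40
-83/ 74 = -1.12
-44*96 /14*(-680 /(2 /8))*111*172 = 15668095268.57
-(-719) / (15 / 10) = 1438 / 3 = 479.33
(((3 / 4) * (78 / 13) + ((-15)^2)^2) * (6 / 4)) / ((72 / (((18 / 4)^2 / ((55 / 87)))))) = 237857391 / 7040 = 33786.56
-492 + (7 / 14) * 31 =-953 / 2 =-476.50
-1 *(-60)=60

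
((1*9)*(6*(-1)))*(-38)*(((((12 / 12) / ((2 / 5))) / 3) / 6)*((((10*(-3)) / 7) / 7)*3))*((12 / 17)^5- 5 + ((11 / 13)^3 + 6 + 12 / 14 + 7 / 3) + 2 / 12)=-2877880823345475 / 1069963059347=-2689.70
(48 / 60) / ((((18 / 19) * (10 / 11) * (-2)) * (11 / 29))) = -551 / 450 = -1.22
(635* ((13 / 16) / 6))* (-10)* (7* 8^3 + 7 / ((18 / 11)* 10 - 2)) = -7792018325 / 2528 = -3082285.73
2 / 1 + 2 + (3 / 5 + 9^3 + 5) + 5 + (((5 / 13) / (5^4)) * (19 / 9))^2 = 159049069111 / 213890625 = 743.60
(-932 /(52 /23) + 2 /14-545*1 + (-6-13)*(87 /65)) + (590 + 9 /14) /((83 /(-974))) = -298860013 /37765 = -7913.68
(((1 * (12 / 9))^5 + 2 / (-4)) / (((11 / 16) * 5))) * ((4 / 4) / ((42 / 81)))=1444 / 693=2.08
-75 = -75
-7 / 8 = -0.88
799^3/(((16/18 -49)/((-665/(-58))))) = -3052843158015/25114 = -121559415.39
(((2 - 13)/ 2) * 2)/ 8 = -11/ 8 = -1.38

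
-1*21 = -21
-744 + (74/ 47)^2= -1638020/ 2209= -741.52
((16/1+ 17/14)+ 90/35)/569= 277/7966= 0.03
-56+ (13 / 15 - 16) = -1067 / 15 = -71.13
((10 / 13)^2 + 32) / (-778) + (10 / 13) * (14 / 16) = 165979 / 262964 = 0.63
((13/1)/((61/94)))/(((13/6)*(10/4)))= 1128/305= 3.70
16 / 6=8 / 3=2.67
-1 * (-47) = 47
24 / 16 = 3 / 2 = 1.50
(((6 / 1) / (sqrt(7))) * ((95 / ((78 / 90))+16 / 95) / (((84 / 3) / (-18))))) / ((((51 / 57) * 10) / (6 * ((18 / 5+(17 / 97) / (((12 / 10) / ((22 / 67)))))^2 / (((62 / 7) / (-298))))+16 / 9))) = 252510781484762553 * sqrt(7) / 13911812204375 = 48022.55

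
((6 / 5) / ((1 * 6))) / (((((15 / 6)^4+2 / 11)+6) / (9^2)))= 14256 / 39815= 0.36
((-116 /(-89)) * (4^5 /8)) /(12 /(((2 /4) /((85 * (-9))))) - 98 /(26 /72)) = -0.01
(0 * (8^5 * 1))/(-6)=0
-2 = -2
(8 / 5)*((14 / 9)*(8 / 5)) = 896 / 225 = 3.98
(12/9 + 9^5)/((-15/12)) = -708604/15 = -47240.27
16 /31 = 0.52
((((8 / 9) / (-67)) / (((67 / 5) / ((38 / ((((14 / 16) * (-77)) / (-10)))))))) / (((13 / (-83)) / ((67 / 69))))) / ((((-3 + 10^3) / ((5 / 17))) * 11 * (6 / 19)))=479408000 / 163063417449933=0.00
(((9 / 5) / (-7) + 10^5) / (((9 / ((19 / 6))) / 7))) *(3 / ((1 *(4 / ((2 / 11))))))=6045439 / 180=33585.77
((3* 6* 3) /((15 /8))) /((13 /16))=2304 /65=35.45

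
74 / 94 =37 / 47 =0.79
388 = 388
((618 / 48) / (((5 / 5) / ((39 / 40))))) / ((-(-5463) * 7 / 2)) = 1339 / 2039520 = 0.00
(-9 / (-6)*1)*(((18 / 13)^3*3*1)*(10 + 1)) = 288684 / 2197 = 131.40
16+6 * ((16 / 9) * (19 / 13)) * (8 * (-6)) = -9520 / 13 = -732.31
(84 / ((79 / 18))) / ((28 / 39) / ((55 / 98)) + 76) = 810810 / 3273839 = 0.25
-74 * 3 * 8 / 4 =-444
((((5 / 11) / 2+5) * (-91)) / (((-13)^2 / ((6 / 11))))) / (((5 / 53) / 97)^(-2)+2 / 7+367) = -422625 / 291120524266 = -0.00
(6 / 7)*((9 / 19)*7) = 54 / 19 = 2.84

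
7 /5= 1.40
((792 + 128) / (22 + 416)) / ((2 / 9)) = 690 / 73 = 9.45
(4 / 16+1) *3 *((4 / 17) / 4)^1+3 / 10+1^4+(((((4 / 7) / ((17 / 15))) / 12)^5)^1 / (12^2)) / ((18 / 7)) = 67182072093361 / 44181633474720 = 1.52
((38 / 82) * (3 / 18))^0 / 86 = 1 / 86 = 0.01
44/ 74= 22/ 37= 0.59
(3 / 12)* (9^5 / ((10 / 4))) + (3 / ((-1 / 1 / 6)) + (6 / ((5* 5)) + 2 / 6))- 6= 882221 / 150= 5881.47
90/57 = 30/19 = 1.58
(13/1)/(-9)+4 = 23/9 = 2.56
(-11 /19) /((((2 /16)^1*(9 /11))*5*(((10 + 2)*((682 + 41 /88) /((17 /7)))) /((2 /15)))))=-724064 /16174851525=-0.00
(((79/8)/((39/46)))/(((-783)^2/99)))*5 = 99935/10626876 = 0.01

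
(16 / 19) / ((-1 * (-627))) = 16 / 11913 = 0.00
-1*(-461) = 461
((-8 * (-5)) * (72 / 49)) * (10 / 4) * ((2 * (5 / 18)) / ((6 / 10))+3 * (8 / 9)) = 77600 / 147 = 527.89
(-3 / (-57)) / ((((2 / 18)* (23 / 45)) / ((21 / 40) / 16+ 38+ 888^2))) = 40880092581 / 55936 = 730836.90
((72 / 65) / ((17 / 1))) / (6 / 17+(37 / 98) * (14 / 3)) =1512 / 49075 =0.03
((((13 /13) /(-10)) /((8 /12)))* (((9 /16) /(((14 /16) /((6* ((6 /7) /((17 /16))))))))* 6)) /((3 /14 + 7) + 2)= -0.30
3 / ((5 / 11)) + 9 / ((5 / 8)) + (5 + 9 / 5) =139 / 5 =27.80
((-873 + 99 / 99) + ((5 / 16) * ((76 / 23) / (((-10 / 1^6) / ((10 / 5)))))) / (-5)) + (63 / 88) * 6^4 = 55.86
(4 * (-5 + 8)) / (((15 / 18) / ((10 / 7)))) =144 / 7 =20.57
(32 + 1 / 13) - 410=-4913 / 13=-377.92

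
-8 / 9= -0.89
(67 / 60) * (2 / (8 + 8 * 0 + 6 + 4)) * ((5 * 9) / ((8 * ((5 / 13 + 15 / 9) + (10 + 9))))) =871 / 26272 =0.03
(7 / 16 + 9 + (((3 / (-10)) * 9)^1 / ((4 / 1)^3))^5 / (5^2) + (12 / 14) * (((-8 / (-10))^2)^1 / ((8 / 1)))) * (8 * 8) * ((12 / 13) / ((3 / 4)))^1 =178623663208357651 / 238551040000000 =748.79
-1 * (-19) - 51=-32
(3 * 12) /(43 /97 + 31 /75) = 65475 /1558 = 42.03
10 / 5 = 2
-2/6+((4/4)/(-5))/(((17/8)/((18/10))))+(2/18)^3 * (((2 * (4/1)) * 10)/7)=-1056341/2168775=-0.49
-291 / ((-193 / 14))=4074 / 193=21.11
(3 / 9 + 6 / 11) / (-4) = -29 / 132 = -0.22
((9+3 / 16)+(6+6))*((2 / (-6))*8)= -113 / 2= -56.50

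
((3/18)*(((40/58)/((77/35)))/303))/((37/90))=500/1192103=0.00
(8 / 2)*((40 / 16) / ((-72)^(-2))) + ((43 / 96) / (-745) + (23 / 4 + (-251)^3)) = -15761405.25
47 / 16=2.94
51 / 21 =17 / 7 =2.43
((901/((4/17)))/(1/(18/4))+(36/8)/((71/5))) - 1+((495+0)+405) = 10298375/568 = 18130.94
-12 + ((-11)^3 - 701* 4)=-4147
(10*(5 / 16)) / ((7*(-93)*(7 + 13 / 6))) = -5 / 9548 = -0.00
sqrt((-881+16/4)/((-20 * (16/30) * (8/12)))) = 3 * sqrt(877)/8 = 11.11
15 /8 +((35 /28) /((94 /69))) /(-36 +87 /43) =169195 /91556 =1.85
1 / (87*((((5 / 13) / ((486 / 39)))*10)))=27 / 725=0.04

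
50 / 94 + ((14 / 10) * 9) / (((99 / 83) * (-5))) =-20432 / 12925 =-1.58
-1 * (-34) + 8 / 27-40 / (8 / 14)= -964 / 27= -35.70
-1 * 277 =-277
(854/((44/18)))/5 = 3843/55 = 69.87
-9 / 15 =-3 / 5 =-0.60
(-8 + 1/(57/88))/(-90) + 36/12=7879/2565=3.07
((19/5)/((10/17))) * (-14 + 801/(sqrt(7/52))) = -2261/25 + 258723 * sqrt(91)/175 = 14012.76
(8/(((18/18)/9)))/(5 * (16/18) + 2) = 324/29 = 11.17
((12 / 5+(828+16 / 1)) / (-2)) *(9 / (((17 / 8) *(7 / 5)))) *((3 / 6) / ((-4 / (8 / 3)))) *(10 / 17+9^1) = 8277792 / 2023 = 4091.84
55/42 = 1.31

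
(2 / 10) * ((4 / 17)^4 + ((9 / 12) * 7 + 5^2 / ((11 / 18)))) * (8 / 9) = 67856966 / 8268579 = 8.21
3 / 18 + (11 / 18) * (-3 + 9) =23 / 6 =3.83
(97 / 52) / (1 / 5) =485 / 52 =9.33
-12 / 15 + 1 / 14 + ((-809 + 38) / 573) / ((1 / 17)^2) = -5208851 / 13370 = -389.59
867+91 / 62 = 868.47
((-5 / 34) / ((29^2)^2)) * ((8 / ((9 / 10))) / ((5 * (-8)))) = 5 / 108213993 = 0.00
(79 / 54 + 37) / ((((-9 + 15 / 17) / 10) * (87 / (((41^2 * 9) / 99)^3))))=-838607153227345 / 431459622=-1943651.53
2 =2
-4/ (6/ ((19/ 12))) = -1.06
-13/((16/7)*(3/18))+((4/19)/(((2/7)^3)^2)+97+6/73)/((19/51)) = 533495337/421648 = 1265.26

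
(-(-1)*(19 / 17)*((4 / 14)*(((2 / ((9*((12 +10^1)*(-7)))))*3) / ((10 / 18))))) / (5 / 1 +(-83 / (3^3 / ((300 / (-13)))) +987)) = -6669 / 2848868330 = -0.00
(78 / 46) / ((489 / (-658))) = -8554 / 3749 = -2.28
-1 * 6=-6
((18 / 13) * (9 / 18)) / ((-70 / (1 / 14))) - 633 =-8064429 / 12740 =-633.00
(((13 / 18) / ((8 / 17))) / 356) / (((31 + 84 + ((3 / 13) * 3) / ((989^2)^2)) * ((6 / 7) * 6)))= 19240609809481151 / 2639619632883805065216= 0.00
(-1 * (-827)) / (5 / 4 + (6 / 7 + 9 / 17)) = 393652 / 1255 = 313.67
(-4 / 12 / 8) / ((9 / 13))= -13 / 216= -0.06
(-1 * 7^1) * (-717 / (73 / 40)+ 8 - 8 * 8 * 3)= 294784 / 73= 4038.14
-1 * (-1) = 1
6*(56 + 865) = 5526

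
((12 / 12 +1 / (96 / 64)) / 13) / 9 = 5 / 351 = 0.01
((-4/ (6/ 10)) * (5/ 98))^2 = 2500/ 21609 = 0.12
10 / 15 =2 / 3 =0.67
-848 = -848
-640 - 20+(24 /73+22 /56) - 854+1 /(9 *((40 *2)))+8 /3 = -555783749 /367920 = -1510.61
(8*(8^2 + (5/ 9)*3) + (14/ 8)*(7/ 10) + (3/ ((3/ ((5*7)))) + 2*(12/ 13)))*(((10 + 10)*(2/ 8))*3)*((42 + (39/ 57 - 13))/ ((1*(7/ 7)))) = 123926451/ 494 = 250863.26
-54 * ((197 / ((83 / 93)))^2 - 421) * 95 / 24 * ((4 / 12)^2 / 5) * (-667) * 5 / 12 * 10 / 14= 26356574484725 / 578676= 45546341.10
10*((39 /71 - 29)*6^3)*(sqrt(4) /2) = -4363200 /71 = -61453.52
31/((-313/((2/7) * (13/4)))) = -403/4382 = -0.09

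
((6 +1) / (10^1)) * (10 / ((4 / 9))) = 63 / 4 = 15.75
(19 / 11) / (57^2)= 0.00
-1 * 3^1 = -3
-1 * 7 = -7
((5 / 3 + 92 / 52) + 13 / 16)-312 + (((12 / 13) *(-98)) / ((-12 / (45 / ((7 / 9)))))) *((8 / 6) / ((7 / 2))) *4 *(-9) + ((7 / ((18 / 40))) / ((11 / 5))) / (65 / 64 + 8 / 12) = -4644830167 / 739024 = -6285.09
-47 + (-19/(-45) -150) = -8846/45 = -196.58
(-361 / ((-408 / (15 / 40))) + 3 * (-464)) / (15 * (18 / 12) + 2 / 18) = -13627215 / 221408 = -61.55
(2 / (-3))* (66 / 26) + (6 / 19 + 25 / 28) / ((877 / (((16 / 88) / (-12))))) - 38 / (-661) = -432588736051 / 264606173832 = -1.63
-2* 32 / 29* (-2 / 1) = 128 / 29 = 4.41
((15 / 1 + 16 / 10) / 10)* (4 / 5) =166 / 125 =1.33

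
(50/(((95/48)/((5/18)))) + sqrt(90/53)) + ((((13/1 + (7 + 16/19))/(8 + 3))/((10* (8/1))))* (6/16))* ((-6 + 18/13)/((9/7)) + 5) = 3* sqrt(530)/53 + 166697/23712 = 8.33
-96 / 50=-1.92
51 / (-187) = -3 / 11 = -0.27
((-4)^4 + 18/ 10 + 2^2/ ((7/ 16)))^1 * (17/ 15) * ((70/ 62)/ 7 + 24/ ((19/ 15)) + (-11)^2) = 4369123148/ 103075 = 42387.81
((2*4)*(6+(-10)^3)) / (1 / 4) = -31808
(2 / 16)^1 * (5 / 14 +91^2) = 1035.17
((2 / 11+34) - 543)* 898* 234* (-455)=535129505820 / 11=48648136892.73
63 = 63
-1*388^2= -150544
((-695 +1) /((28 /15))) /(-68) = 5205 /952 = 5.47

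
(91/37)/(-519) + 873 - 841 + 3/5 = 3129634/96015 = 32.60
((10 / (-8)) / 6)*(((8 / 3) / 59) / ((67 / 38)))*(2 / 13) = -380 / 462501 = -0.00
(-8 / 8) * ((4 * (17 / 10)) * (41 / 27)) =-1394 / 135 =-10.33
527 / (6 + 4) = 527 / 10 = 52.70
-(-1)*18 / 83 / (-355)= -18 / 29465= -0.00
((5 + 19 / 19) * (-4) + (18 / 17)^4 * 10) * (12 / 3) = -3818976 / 83521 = -45.72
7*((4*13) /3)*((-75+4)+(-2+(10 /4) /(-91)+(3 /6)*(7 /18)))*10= -2386010 /27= -88370.74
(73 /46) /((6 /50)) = 13.22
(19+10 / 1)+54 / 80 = 1187 / 40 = 29.68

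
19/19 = 1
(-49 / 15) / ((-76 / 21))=0.90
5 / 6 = 0.83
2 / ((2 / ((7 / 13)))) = 7 / 13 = 0.54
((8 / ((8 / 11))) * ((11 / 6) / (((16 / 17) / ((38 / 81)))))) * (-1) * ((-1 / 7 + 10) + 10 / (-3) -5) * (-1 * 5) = 390830 / 5103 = 76.59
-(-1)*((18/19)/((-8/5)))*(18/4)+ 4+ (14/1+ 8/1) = 3547/152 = 23.34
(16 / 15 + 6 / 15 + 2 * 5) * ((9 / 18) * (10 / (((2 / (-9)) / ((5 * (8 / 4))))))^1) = -2580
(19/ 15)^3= 6859/ 3375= 2.03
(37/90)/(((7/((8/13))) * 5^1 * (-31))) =-148/634725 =-0.00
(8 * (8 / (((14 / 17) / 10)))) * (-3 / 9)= -5440 / 21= -259.05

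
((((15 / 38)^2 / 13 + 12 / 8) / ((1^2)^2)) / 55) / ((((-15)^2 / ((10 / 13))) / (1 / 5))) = 9461 / 503324250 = 0.00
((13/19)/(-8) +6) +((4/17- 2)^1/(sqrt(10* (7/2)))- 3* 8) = -2749/152- 6* sqrt(35)/119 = -18.38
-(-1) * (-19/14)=-19/14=-1.36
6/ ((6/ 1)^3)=1/ 36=0.03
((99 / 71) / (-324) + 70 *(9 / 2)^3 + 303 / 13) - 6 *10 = 105366875 / 16614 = 6342.05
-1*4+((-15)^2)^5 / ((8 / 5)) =2883251953093 / 8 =360406494136.62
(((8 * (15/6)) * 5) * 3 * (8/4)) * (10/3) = 2000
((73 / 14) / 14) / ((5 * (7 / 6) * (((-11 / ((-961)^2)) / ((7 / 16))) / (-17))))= 3438268683 / 86240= 39868.61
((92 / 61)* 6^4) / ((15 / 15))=119232 / 61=1954.62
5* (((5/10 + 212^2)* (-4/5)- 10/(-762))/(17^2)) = -68495393/110109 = -622.07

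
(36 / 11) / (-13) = -36 / 143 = -0.25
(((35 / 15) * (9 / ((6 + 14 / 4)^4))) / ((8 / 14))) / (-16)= -147 / 521284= -0.00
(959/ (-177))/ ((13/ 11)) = -10549/ 2301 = -4.58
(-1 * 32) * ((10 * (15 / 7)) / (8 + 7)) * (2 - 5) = 960 / 7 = 137.14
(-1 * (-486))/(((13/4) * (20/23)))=11178/65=171.97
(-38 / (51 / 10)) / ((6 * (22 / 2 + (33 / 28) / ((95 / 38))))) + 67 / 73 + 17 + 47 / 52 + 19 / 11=130588673 / 6388668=20.44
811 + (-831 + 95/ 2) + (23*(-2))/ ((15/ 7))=181/ 30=6.03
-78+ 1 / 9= -701 / 9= -77.89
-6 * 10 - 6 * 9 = -114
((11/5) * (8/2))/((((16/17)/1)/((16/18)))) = 374/45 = 8.31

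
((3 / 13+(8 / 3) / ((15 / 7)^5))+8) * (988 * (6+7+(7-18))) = 16380.62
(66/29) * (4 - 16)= -792/29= -27.31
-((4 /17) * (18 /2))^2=-1296 /289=-4.48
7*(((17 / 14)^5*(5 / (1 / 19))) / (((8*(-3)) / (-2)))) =134886415 / 921984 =146.30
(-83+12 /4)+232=152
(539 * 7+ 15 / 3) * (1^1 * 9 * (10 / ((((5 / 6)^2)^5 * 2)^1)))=2055970916352 / 1953125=1052657.11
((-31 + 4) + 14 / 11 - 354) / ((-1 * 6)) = 4177 / 66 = 63.29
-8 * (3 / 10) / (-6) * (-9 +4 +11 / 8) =-29 / 20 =-1.45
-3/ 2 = -1.50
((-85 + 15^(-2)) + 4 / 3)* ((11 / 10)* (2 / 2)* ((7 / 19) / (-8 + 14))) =-5.65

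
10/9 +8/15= 74/45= 1.64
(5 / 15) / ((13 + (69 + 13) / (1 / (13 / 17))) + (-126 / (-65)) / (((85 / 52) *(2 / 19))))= 425 / 110889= 0.00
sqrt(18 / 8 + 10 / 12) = sqrt(111) / 6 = 1.76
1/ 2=0.50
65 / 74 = 0.88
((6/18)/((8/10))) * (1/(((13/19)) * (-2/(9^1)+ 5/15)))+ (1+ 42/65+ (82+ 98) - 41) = 146.13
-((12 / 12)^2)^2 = -1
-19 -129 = -148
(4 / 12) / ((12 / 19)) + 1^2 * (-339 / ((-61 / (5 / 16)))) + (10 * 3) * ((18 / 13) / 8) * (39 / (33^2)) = 2604451 / 1062864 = 2.45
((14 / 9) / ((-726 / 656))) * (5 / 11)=-22960 / 35937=-0.64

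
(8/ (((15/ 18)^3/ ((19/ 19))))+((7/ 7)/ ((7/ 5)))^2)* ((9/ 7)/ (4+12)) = 790173/ 686000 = 1.15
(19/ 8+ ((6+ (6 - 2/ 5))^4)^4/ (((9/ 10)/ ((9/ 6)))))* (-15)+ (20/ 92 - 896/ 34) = -51299678268432483942354590775643/ 19091796875000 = -2687001050991041614.17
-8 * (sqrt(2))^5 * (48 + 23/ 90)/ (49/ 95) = -1320272 * sqrt(2)/ 441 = -4233.89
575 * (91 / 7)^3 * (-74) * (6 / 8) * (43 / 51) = -2009870525 / 34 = -59113838.97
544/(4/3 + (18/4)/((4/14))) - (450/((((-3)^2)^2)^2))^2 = 3468734348/108945405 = 31.84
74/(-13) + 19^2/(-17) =-5951/221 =-26.93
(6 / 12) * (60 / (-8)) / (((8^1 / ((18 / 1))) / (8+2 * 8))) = -405 / 2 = -202.50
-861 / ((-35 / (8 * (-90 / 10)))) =-8856 / 5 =-1771.20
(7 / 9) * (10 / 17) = 70 / 153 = 0.46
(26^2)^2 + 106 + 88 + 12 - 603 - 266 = 456313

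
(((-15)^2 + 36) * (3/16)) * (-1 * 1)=-783/16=-48.94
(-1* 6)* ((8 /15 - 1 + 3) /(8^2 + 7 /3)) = -228 /995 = -0.23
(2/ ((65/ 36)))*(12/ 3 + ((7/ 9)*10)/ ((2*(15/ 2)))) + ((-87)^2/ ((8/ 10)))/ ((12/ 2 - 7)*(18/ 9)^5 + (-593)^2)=1380092543/ 274261260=5.03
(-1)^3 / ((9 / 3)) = -1 / 3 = -0.33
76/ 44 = 19/ 11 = 1.73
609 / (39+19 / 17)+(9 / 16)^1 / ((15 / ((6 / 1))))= 210129 / 13640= 15.41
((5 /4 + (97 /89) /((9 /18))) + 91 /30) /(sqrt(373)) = 0.33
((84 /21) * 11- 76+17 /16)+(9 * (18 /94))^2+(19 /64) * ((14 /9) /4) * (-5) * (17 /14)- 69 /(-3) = -28849183 /5089536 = -5.67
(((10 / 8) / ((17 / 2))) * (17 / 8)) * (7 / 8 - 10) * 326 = -929.61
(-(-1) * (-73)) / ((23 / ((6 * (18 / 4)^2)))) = -17739 / 46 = -385.63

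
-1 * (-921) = 921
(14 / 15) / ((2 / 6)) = 14 / 5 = 2.80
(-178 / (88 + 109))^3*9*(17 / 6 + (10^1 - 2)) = -549875820 / 7645373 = -71.92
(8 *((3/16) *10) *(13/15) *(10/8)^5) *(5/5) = 40625/1024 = 39.67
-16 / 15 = -1.07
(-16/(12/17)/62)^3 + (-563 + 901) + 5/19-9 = 5031310616/15282783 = 329.21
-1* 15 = -15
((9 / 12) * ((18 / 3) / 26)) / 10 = 9 / 520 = 0.02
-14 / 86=-7 / 43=-0.16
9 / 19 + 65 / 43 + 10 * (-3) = -22888 / 817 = -28.01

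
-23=-23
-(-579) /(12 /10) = 965 /2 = 482.50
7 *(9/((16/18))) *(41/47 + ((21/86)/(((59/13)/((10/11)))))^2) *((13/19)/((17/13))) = 383512371148179/11822972652469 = 32.44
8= 8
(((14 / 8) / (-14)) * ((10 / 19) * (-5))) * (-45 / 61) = -1125 / 4636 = -0.24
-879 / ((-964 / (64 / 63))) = 4688 / 5061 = 0.93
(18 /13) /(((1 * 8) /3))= 27 /52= 0.52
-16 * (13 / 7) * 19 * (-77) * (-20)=-869440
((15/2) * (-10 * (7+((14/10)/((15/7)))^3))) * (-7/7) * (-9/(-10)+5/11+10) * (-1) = -1917698363/309375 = -6198.62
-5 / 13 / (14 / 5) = -0.14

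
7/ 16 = 0.44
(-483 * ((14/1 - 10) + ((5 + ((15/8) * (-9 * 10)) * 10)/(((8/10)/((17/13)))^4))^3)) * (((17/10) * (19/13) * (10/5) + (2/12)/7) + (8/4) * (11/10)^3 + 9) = 283392589342349208069391330932801955285047/20325604337285010030592000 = 13942640260024039.05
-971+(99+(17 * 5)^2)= 6353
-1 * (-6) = 6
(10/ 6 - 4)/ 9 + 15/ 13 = 314/ 351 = 0.89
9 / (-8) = -9 / 8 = -1.12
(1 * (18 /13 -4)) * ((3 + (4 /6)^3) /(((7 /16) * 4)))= -4.93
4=4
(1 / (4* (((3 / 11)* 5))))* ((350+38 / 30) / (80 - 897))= -57959 / 735300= -0.08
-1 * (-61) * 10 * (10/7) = 6100/7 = 871.43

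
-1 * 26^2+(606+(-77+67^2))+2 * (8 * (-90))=2902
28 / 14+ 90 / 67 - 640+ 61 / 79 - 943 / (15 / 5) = -15088510 / 15879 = -950.22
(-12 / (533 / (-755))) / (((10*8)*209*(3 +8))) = 453 / 4901468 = 0.00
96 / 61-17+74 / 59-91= -378514 / 3599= -105.17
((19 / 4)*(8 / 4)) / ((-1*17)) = -19 / 34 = -0.56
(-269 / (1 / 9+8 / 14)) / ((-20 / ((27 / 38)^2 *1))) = 12354363 / 1241840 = 9.95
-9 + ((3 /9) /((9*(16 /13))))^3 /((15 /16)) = -680242283 /75582720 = -9.00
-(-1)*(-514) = -514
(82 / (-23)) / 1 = -82 / 23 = -3.57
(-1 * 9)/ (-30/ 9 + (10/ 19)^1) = 513/ 160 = 3.21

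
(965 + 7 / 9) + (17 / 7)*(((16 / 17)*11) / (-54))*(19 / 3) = 545924 / 567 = 962.83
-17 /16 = -1.06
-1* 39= -39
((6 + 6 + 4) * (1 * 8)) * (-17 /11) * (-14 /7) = 4352 /11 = 395.64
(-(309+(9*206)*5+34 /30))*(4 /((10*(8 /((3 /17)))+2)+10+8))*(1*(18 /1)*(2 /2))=-2586636 /1775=-1457.26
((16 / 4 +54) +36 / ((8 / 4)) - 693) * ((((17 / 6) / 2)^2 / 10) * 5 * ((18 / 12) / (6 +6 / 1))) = -178313 / 2304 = -77.39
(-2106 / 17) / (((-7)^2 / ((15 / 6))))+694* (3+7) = 6933.68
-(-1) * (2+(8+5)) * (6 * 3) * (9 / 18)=135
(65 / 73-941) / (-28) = 2451 / 73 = 33.58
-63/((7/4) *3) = -12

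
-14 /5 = -2.80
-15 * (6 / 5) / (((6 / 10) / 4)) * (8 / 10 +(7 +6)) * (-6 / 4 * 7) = 17388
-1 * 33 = -33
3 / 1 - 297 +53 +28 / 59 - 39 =-16492 / 59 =-279.53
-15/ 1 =-15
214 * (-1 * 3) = -642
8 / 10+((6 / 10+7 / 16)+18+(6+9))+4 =3107 / 80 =38.84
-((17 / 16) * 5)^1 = -85 / 16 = -5.31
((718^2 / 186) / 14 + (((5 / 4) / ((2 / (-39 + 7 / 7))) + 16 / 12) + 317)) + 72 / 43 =55340105 / 111972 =494.23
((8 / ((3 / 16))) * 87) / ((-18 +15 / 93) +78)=115072 / 1865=61.70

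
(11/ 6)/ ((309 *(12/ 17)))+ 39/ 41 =875339/ 912168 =0.96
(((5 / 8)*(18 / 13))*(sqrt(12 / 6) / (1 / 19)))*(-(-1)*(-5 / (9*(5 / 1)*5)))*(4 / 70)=-19*sqrt(2) / 910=-0.03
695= 695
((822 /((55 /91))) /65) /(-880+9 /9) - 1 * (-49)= 3946257 /80575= 48.98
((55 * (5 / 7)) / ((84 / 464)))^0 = 1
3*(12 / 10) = 18 / 5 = 3.60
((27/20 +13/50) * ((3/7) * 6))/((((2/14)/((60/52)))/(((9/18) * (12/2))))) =13041/130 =100.32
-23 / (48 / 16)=-23 / 3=-7.67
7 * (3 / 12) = 7 / 4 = 1.75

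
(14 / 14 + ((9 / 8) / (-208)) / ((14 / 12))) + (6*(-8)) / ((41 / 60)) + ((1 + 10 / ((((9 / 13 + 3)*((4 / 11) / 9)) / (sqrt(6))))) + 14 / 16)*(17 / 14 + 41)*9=153566177 / 238784 + 11409255*sqrt(6) / 448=63024.49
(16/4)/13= 4/13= 0.31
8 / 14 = 4 / 7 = 0.57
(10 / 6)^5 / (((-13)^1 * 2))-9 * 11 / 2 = -157933 / 3159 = -49.99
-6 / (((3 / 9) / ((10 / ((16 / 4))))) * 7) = -45 / 7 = -6.43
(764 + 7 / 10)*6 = 22941 / 5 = 4588.20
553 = 553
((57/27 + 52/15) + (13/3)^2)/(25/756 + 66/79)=7273056/259355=28.04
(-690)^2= 476100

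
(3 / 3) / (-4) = -1 / 4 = -0.25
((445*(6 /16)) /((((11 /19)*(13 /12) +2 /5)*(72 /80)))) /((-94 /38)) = -4016125 /55037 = -72.97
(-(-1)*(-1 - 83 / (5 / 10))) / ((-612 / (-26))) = -2171 / 306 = -7.09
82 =82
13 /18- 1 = -5 /18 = -0.28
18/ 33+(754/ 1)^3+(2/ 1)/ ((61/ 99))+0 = 287631576488/ 671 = 428661067.79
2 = 2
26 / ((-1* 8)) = -13 / 4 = -3.25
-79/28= -2.82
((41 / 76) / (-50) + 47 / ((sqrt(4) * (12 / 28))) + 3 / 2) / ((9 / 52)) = 8347001 / 25650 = 325.42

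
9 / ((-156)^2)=1 / 2704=0.00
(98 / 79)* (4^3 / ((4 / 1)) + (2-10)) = 784 / 79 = 9.92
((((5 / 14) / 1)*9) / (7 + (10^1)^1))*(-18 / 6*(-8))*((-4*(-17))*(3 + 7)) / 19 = 21600 / 133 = 162.41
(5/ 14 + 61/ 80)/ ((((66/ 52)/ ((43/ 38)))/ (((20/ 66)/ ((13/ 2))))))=43/ 924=0.05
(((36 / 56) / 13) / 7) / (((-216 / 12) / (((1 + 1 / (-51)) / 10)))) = -5 / 129948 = -0.00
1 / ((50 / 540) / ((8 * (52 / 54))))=416 / 5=83.20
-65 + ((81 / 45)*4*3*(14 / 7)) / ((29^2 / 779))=-105061 / 4205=-24.98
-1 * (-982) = 982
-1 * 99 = -99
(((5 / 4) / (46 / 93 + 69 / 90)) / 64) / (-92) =-775 / 4604416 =-0.00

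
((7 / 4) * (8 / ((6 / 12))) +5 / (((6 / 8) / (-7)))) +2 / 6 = -18.33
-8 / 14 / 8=-1 / 14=-0.07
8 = 8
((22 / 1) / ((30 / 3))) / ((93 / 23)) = 253 / 465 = 0.54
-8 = -8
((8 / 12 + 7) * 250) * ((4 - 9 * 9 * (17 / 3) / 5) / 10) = -50485 / 3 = -16828.33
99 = 99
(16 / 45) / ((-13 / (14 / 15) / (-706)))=158144 / 8775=18.02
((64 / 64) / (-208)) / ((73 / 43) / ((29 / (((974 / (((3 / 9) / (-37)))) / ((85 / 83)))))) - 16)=105995 / 136605798368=0.00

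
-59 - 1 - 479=-539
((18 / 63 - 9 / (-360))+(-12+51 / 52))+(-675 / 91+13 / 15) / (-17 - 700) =-83772293 / 7829640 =-10.70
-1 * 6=-6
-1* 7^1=-7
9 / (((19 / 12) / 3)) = 324 / 19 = 17.05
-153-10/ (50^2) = -38251/ 250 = -153.00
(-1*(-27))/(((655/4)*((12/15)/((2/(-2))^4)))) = 27/131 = 0.21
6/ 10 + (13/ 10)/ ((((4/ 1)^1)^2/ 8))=5/ 4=1.25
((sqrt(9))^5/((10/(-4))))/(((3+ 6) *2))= -27/5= -5.40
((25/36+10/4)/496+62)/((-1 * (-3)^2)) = -1107187/160704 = -6.89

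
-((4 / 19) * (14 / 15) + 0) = -56 / 285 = -0.20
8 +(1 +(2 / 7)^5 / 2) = 151279 / 16807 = 9.00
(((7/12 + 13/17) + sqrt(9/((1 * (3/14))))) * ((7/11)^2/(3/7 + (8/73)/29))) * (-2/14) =-103733 * sqrt(42)/775247 - 2593325/14377308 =-1.05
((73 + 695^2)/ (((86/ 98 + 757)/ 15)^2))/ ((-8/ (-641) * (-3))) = -2534685098925/ 501484544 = -5054.36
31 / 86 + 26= 2267 / 86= 26.36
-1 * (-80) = 80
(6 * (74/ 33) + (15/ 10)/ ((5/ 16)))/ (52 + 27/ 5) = 1004/ 3157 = 0.32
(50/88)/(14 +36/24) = 25/682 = 0.04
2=2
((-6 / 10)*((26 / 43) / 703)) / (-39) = 2 / 151145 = 0.00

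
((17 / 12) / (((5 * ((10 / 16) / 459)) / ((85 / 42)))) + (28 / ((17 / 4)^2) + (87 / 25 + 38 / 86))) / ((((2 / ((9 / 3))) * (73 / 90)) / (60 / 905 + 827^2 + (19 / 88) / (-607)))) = 165628867968587037852567 / 306977921271560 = 539546516.19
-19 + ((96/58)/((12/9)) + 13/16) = -7863/464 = -16.95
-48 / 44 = -12 / 11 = -1.09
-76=-76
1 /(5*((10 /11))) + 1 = 61 /50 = 1.22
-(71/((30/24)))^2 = -80656/25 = -3226.24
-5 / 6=-0.83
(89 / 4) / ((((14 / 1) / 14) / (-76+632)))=12371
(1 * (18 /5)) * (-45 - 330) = -1350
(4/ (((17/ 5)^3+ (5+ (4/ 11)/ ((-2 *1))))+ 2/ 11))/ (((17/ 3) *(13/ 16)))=4000/ 203983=0.02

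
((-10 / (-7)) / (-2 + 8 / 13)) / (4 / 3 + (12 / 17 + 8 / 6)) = -1105 / 3612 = -0.31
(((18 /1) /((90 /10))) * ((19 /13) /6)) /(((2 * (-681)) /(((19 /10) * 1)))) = -361 /531180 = -0.00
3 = 3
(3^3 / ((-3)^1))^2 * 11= 891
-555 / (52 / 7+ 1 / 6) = -23310 / 319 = -73.07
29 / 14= 2.07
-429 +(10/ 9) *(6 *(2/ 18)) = -11563/ 27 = -428.26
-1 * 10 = -10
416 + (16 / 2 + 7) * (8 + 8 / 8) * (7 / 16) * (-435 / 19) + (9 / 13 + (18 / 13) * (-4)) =-3719095 / 3952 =-941.07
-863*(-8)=6904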